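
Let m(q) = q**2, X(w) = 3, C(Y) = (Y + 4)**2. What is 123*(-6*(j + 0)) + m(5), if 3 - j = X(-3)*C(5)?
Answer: 177145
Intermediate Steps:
C(Y) = (4 + Y)**2
j = -240 (j = 3 - 3*(4 + 5)**2 = 3 - 3*9**2 = 3 - 3*81 = 3 - 1*243 = 3 - 243 = -240)
123*(-6*(j + 0)) + m(5) = 123*(-6*(-240 + 0)) + 5**2 = 123*(-6*(-240)) + 25 = 123*1440 + 25 = 177120 + 25 = 177145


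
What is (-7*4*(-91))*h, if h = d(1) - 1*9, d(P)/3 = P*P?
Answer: -15288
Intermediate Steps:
d(P) = 3*P² (d(P) = 3*(P*P) = 3*P²)
h = -6 (h = 3*1² - 1*9 = 3*1 - 9 = 3 - 9 = -6)
(-7*4*(-91))*h = (-7*4*(-91))*(-6) = -28*(-91)*(-6) = 2548*(-6) = -15288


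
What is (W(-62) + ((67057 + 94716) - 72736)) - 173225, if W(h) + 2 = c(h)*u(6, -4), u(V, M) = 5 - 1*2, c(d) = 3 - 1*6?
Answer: -84199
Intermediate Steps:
c(d) = -3 (c(d) = 3 - 6 = -3)
u(V, M) = 3 (u(V, M) = 5 - 2 = 3)
W(h) = -11 (W(h) = -2 - 3*3 = -2 - 9 = -11)
(W(-62) + ((67057 + 94716) - 72736)) - 173225 = (-11 + ((67057 + 94716) - 72736)) - 173225 = (-11 + (161773 - 72736)) - 173225 = (-11 + 89037) - 173225 = 89026 - 173225 = -84199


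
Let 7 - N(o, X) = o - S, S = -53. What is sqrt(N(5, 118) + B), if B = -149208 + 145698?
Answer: I*sqrt(3561) ≈ 59.674*I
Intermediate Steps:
N(o, X) = -46 - o (N(o, X) = 7 - (o - 1*(-53)) = 7 - (o + 53) = 7 - (53 + o) = 7 + (-53 - o) = -46 - o)
B = -3510
sqrt(N(5, 118) + B) = sqrt((-46 - 1*5) - 3510) = sqrt((-46 - 5) - 3510) = sqrt(-51 - 3510) = sqrt(-3561) = I*sqrt(3561)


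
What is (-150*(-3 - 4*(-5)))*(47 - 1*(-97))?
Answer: -367200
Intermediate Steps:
(-150*(-3 - 4*(-5)))*(47 - 1*(-97)) = (-150*(-3 + 20))*(47 + 97) = -150*17*144 = -2550*144 = -367200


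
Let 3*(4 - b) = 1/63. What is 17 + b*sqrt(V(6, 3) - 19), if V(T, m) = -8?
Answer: 17 + 755*I*sqrt(3)/63 ≈ 17.0 + 20.757*I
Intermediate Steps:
b = 755/189 (b = 4 - 1/3/63 = 4 - 1/3*1/63 = 4 - 1/189 = 755/189 ≈ 3.9947)
17 + b*sqrt(V(6, 3) - 19) = 17 + 755*sqrt(-8 - 19)/189 = 17 + 755*sqrt(-27)/189 = 17 + 755*(3*I*sqrt(3))/189 = 17 + 755*I*sqrt(3)/63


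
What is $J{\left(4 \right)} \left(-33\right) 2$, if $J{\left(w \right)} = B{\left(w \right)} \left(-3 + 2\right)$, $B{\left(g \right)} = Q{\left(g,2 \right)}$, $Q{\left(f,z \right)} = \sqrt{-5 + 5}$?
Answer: $0$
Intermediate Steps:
$Q{\left(f,z \right)} = 0$ ($Q{\left(f,z \right)} = \sqrt{0} = 0$)
$B{\left(g \right)} = 0$
$J{\left(w \right)} = 0$ ($J{\left(w \right)} = 0 \left(-3 + 2\right) = 0 \left(-1\right) = 0$)
$J{\left(4 \right)} \left(-33\right) 2 = 0 \left(-33\right) 2 = 0 \cdot 2 = 0$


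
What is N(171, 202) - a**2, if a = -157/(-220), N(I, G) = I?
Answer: 8251751/48400 ≈ 170.49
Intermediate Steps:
a = 157/220 (a = -157*(-1/220) = 157/220 ≈ 0.71364)
N(171, 202) - a**2 = 171 - (157/220)**2 = 171 - 1*24649/48400 = 171 - 24649/48400 = 8251751/48400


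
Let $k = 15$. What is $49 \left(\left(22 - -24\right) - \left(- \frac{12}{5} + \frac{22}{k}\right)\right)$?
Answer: $\frac{34496}{15} \approx 2299.7$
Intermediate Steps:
$49 \left(\left(22 - -24\right) - \left(- \frac{12}{5} + \frac{22}{k}\right)\right) = 49 \left(\left(22 - -24\right) - \left(- \frac{12}{5} + \frac{22}{15}\right)\right) = 49 \left(\left(22 + 24\right) - - \frac{14}{15}\right) = 49 \left(46 + \left(\frac{12}{5} - \frac{22}{15}\right)\right) = 49 \left(46 + \frac{14}{15}\right) = 49 \cdot \frac{704}{15} = \frac{34496}{15}$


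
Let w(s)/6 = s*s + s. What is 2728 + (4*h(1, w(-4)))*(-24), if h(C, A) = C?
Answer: 2632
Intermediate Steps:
w(s) = 6*s + 6*s² (w(s) = 6*(s*s + s) = 6*(s² + s) = 6*(s + s²) = 6*s + 6*s²)
2728 + (4*h(1, w(-4)))*(-24) = 2728 + (4*1)*(-24) = 2728 + 4*(-24) = 2728 - 96 = 2632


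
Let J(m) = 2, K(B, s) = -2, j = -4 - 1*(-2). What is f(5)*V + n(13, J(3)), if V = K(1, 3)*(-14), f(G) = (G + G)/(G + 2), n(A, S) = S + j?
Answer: 40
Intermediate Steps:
j = -2 (j = -4 + 2 = -2)
n(A, S) = -2 + S (n(A, S) = S - 2 = -2 + S)
f(G) = 2*G/(2 + G) (f(G) = (2*G)/(2 + G) = 2*G/(2 + G))
V = 28 (V = -2*(-14) = 28)
f(5)*V + n(13, J(3)) = (2*5/(2 + 5))*28 + (-2 + 2) = (2*5/7)*28 + 0 = (2*5*(⅐))*28 + 0 = (10/7)*28 + 0 = 40 + 0 = 40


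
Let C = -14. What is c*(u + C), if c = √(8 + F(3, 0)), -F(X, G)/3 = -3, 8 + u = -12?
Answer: -34*√17 ≈ -140.19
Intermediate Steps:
u = -20 (u = -8 - 12 = -20)
F(X, G) = 9 (F(X, G) = -3*(-3) = 9)
c = √17 (c = √(8 + 9) = √17 ≈ 4.1231)
c*(u + C) = √17*(-20 - 14) = √17*(-34) = -34*√17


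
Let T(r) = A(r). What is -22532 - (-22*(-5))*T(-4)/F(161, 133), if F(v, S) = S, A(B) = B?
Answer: -2996316/133 ≈ -22529.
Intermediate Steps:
T(r) = r
-22532 - (-22*(-5))*T(-4)/F(161, 133) = -22532 - -22*(-5)*(-4)/133 = -22532 - 110*(-4)/133 = -22532 - (-440)/133 = -22532 - 1*(-440/133) = -22532 + 440/133 = -2996316/133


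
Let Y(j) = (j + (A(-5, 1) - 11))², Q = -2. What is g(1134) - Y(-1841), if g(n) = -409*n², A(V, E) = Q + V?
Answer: -529411885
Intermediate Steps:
A(V, E) = -2 + V
Y(j) = (-18 + j)² (Y(j) = (j + ((-2 - 5) - 11))² = (j + (-7 - 11))² = (j - 18)² = (-18 + j)²)
g(1134) - Y(-1841) = -409*1134² - (-18 - 1841)² = -409*1285956 - 1*(-1859)² = -525956004 - 1*3455881 = -525956004 - 3455881 = -529411885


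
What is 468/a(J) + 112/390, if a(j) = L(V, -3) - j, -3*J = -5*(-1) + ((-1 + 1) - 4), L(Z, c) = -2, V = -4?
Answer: -10940/39 ≈ -280.51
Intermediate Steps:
J = -⅓ (J = -(-5*(-1) + ((-1 + 1) - 4))/3 = -(5 + (0 - 4))/3 = -(5 - 4)/3 = -⅓*1 = -⅓ ≈ -0.33333)
a(j) = -2 - j
468/a(J) + 112/390 = 468/(-2 - 1*(-⅓)) + 112/390 = 468/(-2 + ⅓) + 112*(1/390) = 468/(-5/3) + 56/195 = 468*(-⅗) + 56/195 = -1404/5 + 56/195 = -10940/39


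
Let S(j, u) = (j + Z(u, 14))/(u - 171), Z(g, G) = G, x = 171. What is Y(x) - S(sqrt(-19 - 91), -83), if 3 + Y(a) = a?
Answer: 21343/127 + I*sqrt(110)/254 ≈ 168.06 + 0.041292*I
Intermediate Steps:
Y(a) = -3 + a
S(j, u) = (14 + j)/(-171 + u) (S(j, u) = (j + 14)/(u - 171) = (14 + j)/(-171 + u))
Y(x) - S(sqrt(-19 - 91), -83) = (-3 + 171) - (14 + sqrt(-19 - 91))/(-171 - 83) = 168 - (14 + sqrt(-110))/(-254) = 168 - (-1)*(14 + I*sqrt(110))/254 = 168 - (-7/127 - I*sqrt(110)/254) = 168 + (7/127 + I*sqrt(110)/254) = 21343/127 + I*sqrt(110)/254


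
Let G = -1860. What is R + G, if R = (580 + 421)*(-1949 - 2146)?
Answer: -4100955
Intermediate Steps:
R = -4099095 (R = 1001*(-4095) = -4099095)
R + G = -4099095 - 1860 = -4100955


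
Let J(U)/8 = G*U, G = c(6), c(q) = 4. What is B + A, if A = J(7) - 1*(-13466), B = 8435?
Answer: 22125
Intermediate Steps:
G = 4
J(U) = 32*U (J(U) = 8*(4*U) = 32*U)
A = 13690 (A = 32*7 - 1*(-13466) = 224 + 13466 = 13690)
B + A = 8435 + 13690 = 22125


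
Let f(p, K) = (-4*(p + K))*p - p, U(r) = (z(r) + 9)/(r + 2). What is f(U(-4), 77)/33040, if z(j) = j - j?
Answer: 2619/66080 ≈ 0.039634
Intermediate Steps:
z(j) = 0
U(r) = 9/(2 + r) (U(r) = (0 + 9)/(r + 2) = 9/(2 + r))
f(p, K) = -p + p*(-4*K - 4*p) (f(p, K) = (-4*(K + p))*p - p = (-4*K - 4*p)*p - p = p*(-4*K - 4*p) - p = -p + p*(-4*K - 4*p))
f(U(-4), 77)/33040 = -9/(2 - 4)*(1 + 4*77 + 4*(9/(2 - 4)))/33040 = -9/(-2)*(1 + 308 + 4*(9/(-2)))*(1/33040) = -9*(-½)*(1 + 308 + 4*(9*(-½)))*(1/33040) = -1*(-9/2)*(1 + 308 + 4*(-9/2))*(1/33040) = -1*(-9/2)*(1 + 308 - 18)*(1/33040) = -1*(-9/2)*291*(1/33040) = (2619/2)*(1/33040) = 2619/66080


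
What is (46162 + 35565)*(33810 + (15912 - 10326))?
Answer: 3219716892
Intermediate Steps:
(46162 + 35565)*(33810 + (15912 - 10326)) = 81727*(33810 + 5586) = 81727*39396 = 3219716892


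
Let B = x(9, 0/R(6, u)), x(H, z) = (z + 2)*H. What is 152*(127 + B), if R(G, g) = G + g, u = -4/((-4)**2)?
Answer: 22040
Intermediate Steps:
u = -1/4 (u = -4/16 = -4*1/16 = -1/4 ≈ -0.25000)
x(H, z) = H*(2 + z) (x(H, z) = (2 + z)*H = H*(2 + z))
B = 18 (B = 9*(2 + 0/(6 - 1/4)) = 9*(2 + 0/(23/4)) = 9*(2 + 0*(4/23)) = 9*(2 + 0) = 9*2 = 18)
152*(127 + B) = 152*(127 + 18) = 152*145 = 22040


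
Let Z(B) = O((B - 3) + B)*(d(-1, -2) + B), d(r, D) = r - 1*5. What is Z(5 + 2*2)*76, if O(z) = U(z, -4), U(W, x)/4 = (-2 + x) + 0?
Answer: -5472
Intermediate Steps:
U(W, x) = -8 + 4*x (U(W, x) = 4*((-2 + x) + 0) = 4*(-2 + x) = -8 + 4*x)
d(r, D) = -5 + r (d(r, D) = r - 5 = -5 + r)
O(z) = -24 (O(z) = -8 + 4*(-4) = -8 - 16 = -24)
Z(B) = 144 - 24*B (Z(B) = -24*((-5 - 1) + B) = -24*(-6 + B) = 144 - 24*B)
Z(5 + 2*2)*76 = (144 - 24*(5 + 2*2))*76 = (144 - 24*(5 + 4))*76 = (144 - 24*9)*76 = (144 - 216)*76 = -72*76 = -5472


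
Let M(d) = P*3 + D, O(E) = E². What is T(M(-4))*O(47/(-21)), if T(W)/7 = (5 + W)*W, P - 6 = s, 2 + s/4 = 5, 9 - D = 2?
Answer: 2964478/21 ≈ 1.4117e+5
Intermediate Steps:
D = 7 (D = 9 - 1*2 = 9 - 2 = 7)
s = 12 (s = -8 + 4*5 = -8 + 20 = 12)
P = 18 (P = 6 + 12 = 18)
M(d) = 61 (M(d) = 18*3 + 7 = 54 + 7 = 61)
T(W) = 7*W*(5 + W) (T(W) = 7*((5 + W)*W) = 7*(W*(5 + W)) = 7*W*(5 + W))
T(M(-4))*O(47/(-21)) = (7*61*(5 + 61))*(47/(-21))² = (7*61*66)*(47*(-1/21))² = 28182*(-47/21)² = 28182*(2209/441) = 2964478/21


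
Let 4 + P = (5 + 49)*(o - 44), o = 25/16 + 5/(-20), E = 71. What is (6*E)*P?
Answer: -3934749/4 ≈ -9.8369e+5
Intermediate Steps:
o = 21/16 (o = 25*(1/16) + 5*(-1/20) = 25/16 - ¼ = 21/16 ≈ 1.3125)
P = -18473/8 (P = -4 + (5 + 49)*(21/16 - 44) = -4 + 54*(-683/16) = -4 - 18441/8 = -18473/8 ≈ -2309.1)
(6*E)*P = (6*71)*(-18473/8) = 426*(-18473/8) = -3934749/4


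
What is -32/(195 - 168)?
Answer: -32/27 ≈ -1.1852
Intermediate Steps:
-32/(195 - 168) = -32/27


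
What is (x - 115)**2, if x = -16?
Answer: 17161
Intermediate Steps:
(x - 115)**2 = (-16 - 115)**2 = (-131)**2 = 17161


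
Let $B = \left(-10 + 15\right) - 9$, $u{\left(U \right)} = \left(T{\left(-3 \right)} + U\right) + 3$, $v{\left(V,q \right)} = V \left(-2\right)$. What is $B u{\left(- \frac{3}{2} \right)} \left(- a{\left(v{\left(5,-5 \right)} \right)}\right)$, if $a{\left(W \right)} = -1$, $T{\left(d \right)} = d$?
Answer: $6$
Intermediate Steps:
$v{\left(V,q \right)} = - 2 V$
$u{\left(U \right)} = U$ ($u{\left(U \right)} = \left(-3 + U\right) + 3 = U$)
$B = -4$ ($B = 5 - 9 = -4$)
$B u{\left(- \frac{3}{2} \right)} \left(- a{\left(v{\left(5,-5 \right)} \right)}\right) = - 4 \left(- \frac{3}{2}\right) \left(\left(-1\right) \left(-1\right)\right) = - 4 \left(\left(-3\right) \frac{1}{2}\right) 1 = \left(-4\right) \left(- \frac{3}{2}\right) 1 = 6 \cdot 1 = 6$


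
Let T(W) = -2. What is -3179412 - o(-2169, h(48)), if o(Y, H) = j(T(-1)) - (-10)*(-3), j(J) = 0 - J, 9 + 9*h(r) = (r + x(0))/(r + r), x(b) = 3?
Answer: -3179384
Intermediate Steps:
h(r) = -1 + (3 + r)/(18*r) (h(r) = -1 + ((r + 3)/(r + r))/9 = -1 + ((3 + r)/((2*r)))/9 = -1 + ((3 + r)*(1/(2*r)))/9 = -1 + ((3 + r)/(2*r))/9 = -1 + (3 + r)/(18*r))
j(J) = -J
o(Y, H) = -28 (o(Y, H) = -1*(-2) - (-10)*(-3) = 2 - 5*6 = 2 - 30 = -28)
-3179412 - o(-2169, h(48)) = -3179412 - 1*(-28) = -3179412 + 28 = -3179384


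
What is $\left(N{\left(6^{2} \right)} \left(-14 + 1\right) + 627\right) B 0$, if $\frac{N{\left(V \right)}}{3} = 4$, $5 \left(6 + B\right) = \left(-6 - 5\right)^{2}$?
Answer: $0$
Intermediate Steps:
$B = \frac{91}{5}$ ($B = -6 + \frac{\left(-6 - 5\right)^{2}}{5} = -6 + \frac{\left(-11\right)^{2}}{5} = -6 + \frac{1}{5} \cdot 121 = -6 + \frac{121}{5} = \frac{91}{5} \approx 18.2$)
$N{\left(V \right)} = 12$ ($N{\left(V \right)} = 3 \cdot 4 = 12$)
$\left(N{\left(6^{2} \right)} \left(-14 + 1\right) + 627\right) B 0 = \left(12 \left(-14 + 1\right) + 627\right) \frac{91}{5} \cdot 0 = \left(12 \left(-13\right) + 627\right) 0 = \left(-156 + 627\right) 0 = 471 \cdot 0 = 0$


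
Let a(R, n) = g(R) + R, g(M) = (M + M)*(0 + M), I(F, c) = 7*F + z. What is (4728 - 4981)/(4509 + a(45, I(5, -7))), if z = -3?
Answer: -253/8604 ≈ -0.029405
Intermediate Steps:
I(F, c) = -3 + 7*F (I(F, c) = 7*F - 3 = -3 + 7*F)
g(M) = 2*M**2 (g(M) = (2*M)*M = 2*M**2)
a(R, n) = R + 2*R**2 (a(R, n) = 2*R**2 + R = R + 2*R**2)
(4728 - 4981)/(4509 + a(45, I(5, -7))) = (4728 - 4981)/(4509 + 45*(1 + 2*45)) = -253/(4509 + 45*(1 + 90)) = -253/(4509 + 45*91) = -253/(4509 + 4095) = -253/8604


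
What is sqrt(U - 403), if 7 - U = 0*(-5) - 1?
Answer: I*sqrt(395) ≈ 19.875*I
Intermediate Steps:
U = 8 (U = 7 - (0*(-5) - 1) = 7 - (0 - 1) = 7 - 1*(-1) = 7 + 1 = 8)
sqrt(U - 403) = sqrt(8 - 403) = sqrt(-395) = I*sqrt(395)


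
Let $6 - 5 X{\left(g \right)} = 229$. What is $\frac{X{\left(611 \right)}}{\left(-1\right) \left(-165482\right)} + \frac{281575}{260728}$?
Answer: $\frac{116459914203}{107864477240} \approx 1.0797$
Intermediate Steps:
$X{\left(g \right)} = - \frac{223}{5}$ ($X{\left(g \right)} = \frac{6}{5} - \frac{229}{5} = - \frac{223}{5}$)
$\frac{X{\left(611 \right)}}{\left(-1\right) \left(-165482\right)} + \frac{281575}{260728} = - \frac{223}{5 \left(\left(-1\right) \left(-165482\right)\right)} + \frac{281575}{260728} = - \frac{223}{5 \cdot 165482} + 281575 \cdot \frac{1}{260728} = \left(- \frac{223}{5}\right) \frac{1}{165482} + \frac{281575}{260728} = - \frac{223}{827410} + \frac{281575}{260728} = \frac{116459914203}{107864477240}$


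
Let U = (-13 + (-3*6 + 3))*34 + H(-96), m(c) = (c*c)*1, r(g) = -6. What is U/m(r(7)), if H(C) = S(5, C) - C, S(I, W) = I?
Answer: -851/36 ≈ -23.639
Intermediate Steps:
m(c) = c**2 (m(c) = c**2*1 = c**2)
H(C) = 5 - C
U = -851 (U = (-13 + (-3*6 + 3))*34 + (5 - 1*(-96)) = (-13 + (-18 + 3))*34 + (5 + 96) = (-13 - 15)*34 + 101 = -28*34 + 101 = -952 + 101 = -851)
U/m(r(7)) = -851/((-6)**2) = -851/36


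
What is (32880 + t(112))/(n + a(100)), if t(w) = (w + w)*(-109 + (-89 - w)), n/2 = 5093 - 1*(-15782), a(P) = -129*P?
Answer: -3656/2885 ≈ -1.2672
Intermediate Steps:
n = 41750 (n = 2*(5093 - 1*(-15782)) = 2*(5093 + 15782) = 2*20875 = 41750)
t(w) = 2*w*(-198 - w) (t(w) = (2*w)*(-198 - w) = 2*w*(-198 - w))
(32880 + t(112))/(n + a(100)) = (32880 - 2*112*(198 + 112))/(41750 - 129*100) = (32880 - 2*112*310)/(41750 - 12900) = (32880 - 69440)/28850 = -36560*1/28850 = -3656/2885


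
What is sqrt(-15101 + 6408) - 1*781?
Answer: -781 + I*sqrt(8693) ≈ -781.0 + 93.236*I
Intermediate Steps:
sqrt(-15101 + 6408) - 1*781 = sqrt(-8693) - 781 = I*sqrt(8693) - 781 = -781 + I*sqrt(8693)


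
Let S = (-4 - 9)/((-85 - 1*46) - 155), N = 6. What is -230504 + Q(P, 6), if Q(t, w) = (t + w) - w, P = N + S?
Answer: -5070955/22 ≈ -2.3050e+5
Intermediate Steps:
S = 1/22 (S = -13/((-85 - 46) - 155) = -13/(-131 - 155) = -13/(-286) = -13*(-1/286) = 1/22 ≈ 0.045455)
P = 133/22 (P = 6 + 1/22 = 133/22 ≈ 6.0455)
Q(t, w) = t
-230504 + Q(P, 6) = -230504 + 133/22 = -5070955/22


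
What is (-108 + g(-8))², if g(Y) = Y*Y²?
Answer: 384400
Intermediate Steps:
g(Y) = Y³
(-108 + g(-8))² = (-108 + (-8)³)² = (-108 - 512)² = (-620)² = 384400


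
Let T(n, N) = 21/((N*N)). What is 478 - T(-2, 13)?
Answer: 80761/169 ≈ 477.88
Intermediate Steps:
T(n, N) = 21/N² (T(n, N) = 21/(N²) = 21/N²)
478 - T(-2, 13) = 478 - 21/13² = 478 - 21/169 = 80761/169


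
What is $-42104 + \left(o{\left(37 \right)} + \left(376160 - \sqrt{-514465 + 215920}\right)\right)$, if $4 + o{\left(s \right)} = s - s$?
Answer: $334052 - i \sqrt{298545} \approx 3.3405 \cdot 10^{5} - 546.39 i$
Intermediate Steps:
$o{\left(s \right)} = -4$ ($o{\left(s \right)} = -4 + \left(s - s\right) = -4 + 0 = -4$)
$-42104 + \left(o{\left(37 \right)} + \left(376160 - \sqrt{-514465 + 215920}\right)\right) = -42104 + \left(-4 + \left(376160 - \sqrt{-514465 + 215920}\right)\right) = -42104 + \left(-4 + \left(376160 - \sqrt{-298545}\right)\right) = -42104 + \left(-4 + \left(376160 - i \sqrt{298545}\right)\right) = -42104 + \left(376156 - i \sqrt{298545}\right) = 334052 - i \sqrt{298545}$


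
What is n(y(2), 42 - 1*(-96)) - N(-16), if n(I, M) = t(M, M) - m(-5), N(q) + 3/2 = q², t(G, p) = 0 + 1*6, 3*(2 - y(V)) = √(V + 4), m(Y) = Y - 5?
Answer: -477/2 ≈ -238.50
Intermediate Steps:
m(Y) = -5 + Y
y(V) = 2 - √(4 + V)/3 (y(V) = 2 - √(V + 4)/3 = 2 - √(4 + V)/3)
t(G, p) = 6 (t(G, p) = 0 + 6 = 6)
N(q) = -3/2 + q²
n(I, M) = 16 (n(I, M) = 6 - (-5 - 5) = 6 - 1*(-10) = 6 + 10 = 16)
n(y(2), 42 - 1*(-96)) - N(-16) = 16 - (-3/2 + (-16)²) = 16 - (-3/2 + 256) = 16 - 1*509/2 = 16 - 509/2 = -477/2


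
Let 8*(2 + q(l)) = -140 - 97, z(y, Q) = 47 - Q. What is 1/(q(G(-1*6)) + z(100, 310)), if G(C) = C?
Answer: -8/2357 ≈ -0.0033941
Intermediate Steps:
q(l) = -253/8 (q(l) = -2 + (-140 - 97)/8 = -2 + (1/8)*(-237) = -2 - 237/8 = -253/8)
1/(q(G(-1*6)) + z(100, 310)) = 1/(-253/8 + (47 - 1*310)) = 1/(-253/8 + (47 - 310)) = 1/(-253/8 - 263) = 1/(-2357/8) = -8/2357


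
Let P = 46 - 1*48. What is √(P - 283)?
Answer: I*√285 ≈ 16.882*I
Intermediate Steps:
P = -2 (P = 46 - 48 = -2)
√(P - 283) = √(-2 - 283) = √(-285) = I*√285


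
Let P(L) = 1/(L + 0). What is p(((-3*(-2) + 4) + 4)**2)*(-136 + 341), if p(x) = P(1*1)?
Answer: 205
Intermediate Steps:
P(L) = 1/L
p(x) = 1 (p(x) = 1/(1*1) = 1/1 = 1)
p(((-3*(-2) + 4) + 4)**2)*(-136 + 341) = 1*(-136 + 341) = 1*205 = 205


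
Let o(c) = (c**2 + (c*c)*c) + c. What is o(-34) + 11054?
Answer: -27128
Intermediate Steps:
o(c) = c + c**2 + c**3 (o(c) = (c**2 + c**2*c) + c = (c**2 + c**3) + c = c + c**2 + c**3)
o(-34) + 11054 = -34*(1 - 34 + (-34)**2) + 11054 = -34*(1 - 34 + 1156) + 11054 = -34*1123 + 11054 = -38182 + 11054 = -27128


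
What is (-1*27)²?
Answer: 729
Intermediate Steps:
(-1*27)² = (-27)² = 729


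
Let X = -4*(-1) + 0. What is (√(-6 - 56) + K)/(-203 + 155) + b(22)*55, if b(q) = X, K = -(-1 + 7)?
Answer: 1761/8 - I*√62/48 ≈ 220.13 - 0.16404*I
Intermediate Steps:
K = -6 (K = -1*6 = -6)
X = 4 (X = 4 + 0 = 4)
b(q) = 4
(√(-6 - 56) + K)/(-203 + 155) + b(22)*55 = (√(-6 - 56) - 6)/(-203 + 155) + 4*55 = (√(-62) - 6)/(-48) + 220 = (I*√62 - 6)*(-1/48) + 220 = (-6 + I*√62)*(-1/48) + 220 = (⅛ - I*√62/48) + 220 = 1761/8 - I*√62/48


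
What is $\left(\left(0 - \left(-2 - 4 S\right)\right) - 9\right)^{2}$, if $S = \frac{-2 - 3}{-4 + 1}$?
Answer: $\frac{1}{9} \approx 0.11111$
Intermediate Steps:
$S = \frac{5}{3}$ ($S = - \frac{5}{-3} = \left(-5\right) \left(- \frac{1}{3}\right) = \frac{5}{3} \approx 1.6667$)
$\left(\left(0 - \left(-2 - 4 S\right)\right) - 9\right)^{2} = \left(\left(0 - \left(-2 - 4 \cdot \frac{5}{3}\right)\right) - 9\right)^{2} = \left(\left(0 - \left(-2 - \frac{20}{3}\right)\right) - 9\right)^{2} = \left(\left(0 - - \frac{26}{3}\right) - 9\right)^{2} = \left(\left(0 + \frac{26}{3}\right) - 9\right)^{2} = \left(\frac{26}{3} - 9\right)^{2} = \left(- \frac{1}{3}\right)^{2} = \frac{1}{9}$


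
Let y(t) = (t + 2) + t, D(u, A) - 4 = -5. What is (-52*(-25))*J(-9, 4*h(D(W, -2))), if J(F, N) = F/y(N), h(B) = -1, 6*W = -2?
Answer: 1950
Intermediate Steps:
W = -1/3 (W = (1/6)*(-2) = -1/3 ≈ -0.33333)
D(u, A) = -1 (D(u, A) = 4 - 5 = -1)
y(t) = 2 + 2*t (y(t) = (2 + t) + t = 2 + 2*t)
J(F, N) = F/(2 + 2*N)
(-52*(-25))*J(-9, 4*h(D(W, -2))) = (-52*(-25))*((1/2)*(-9)/(1 + 4*(-1))) = 1300*((1/2)*(-9)/(1 - 4)) = 1300*((1/2)*(-9)/(-3)) = 1300*((1/2)*(-9)*(-1/3)) = 1300*(3/2) = 1950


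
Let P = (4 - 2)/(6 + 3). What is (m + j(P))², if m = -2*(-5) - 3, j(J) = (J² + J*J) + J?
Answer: 351649/6561 ≈ 53.597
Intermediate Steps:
P = 2/9 ≈ 0.22222
j(J) = J + 2*J² (j(J) = (J² + J²) + J = 2*J² + J = J + 2*J²)
m = 7 (m = 10 - 3 = 7)
(m + j(P))² = (7 + 2*(1 + 2*(2/9))/9)² = (7 + 2*(1 + 4/9)/9)² = (7 + (2/9)*(13/9))² = (7 + 26/81)² = (593/81)² = 351649/6561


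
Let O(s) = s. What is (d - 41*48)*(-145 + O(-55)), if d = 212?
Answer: 351200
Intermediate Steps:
(d - 41*48)*(-145 + O(-55)) = (212 - 41*48)*(-145 - 55) = (212 - 1968)*(-200) = -1756*(-200) = 351200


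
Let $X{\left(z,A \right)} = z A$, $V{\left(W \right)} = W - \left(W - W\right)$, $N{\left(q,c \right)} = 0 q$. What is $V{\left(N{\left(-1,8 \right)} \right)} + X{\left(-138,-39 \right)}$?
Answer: $5382$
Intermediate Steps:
$N{\left(q,c \right)} = 0$
$V{\left(W \right)} = W$ ($V{\left(W \right)} = W - 0 = W + 0 = W$)
$X{\left(z,A \right)} = A z$
$V{\left(N{\left(-1,8 \right)} \right)} + X{\left(-138,-39 \right)} = 0 - -5382 = 0 + 5382 = 5382$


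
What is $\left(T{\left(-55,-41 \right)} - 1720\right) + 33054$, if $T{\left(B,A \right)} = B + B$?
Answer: $31224$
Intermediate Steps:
$T{\left(B,A \right)} = 2 B$
$\left(T{\left(-55,-41 \right)} - 1720\right) + 33054 = \left(2 \left(-55\right) - 1720\right) + 33054 = \left(-110 - 1720\right) + 33054 = -1830 + 33054 = 31224$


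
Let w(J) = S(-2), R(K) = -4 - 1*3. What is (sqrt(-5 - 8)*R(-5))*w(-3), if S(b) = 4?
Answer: -28*I*sqrt(13) ≈ -100.96*I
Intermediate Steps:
R(K) = -7 (R(K) = -4 - 3 = -7)
w(J) = 4
(sqrt(-5 - 8)*R(-5))*w(-3) = (sqrt(-5 - 8)*(-7))*4 = (sqrt(-13)*(-7))*4 = ((I*sqrt(13))*(-7))*4 = -7*I*sqrt(13)*4 = -28*I*sqrt(13)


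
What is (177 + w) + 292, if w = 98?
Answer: 567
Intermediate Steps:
(177 + w) + 292 = (177 + 98) + 292 = 275 + 292 = 567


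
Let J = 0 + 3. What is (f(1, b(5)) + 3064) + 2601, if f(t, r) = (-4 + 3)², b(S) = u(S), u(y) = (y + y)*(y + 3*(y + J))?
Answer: 5666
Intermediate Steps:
J = 3
u(y) = 2*y*(9 + 4*y) (u(y) = (y + y)*(y + 3*(y + 3)) = (2*y)*(y + 3*(3 + y)) = (2*y)*(y + (9 + 3*y)) = (2*y)*(9 + 4*y) = 2*y*(9 + 4*y))
b(S) = 2*S*(9 + 4*S)
f(t, r) = 1 (f(t, r) = (-1)² = 1)
(f(1, b(5)) + 3064) + 2601 = (1 + 3064) + 2601 = 3065 + 2601 = 5666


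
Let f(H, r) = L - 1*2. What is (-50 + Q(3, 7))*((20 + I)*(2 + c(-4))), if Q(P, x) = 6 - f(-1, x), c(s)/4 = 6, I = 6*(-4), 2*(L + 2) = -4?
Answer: 3952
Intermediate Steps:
L = -4 (L = -2 + (½)*(-4) = -2 - 2 = -4)
I = -24
f(H, r) = -6 (f(H, r) = -4 - 1*2 = -4 - 2 = -6)
c(s) = 24 (c(s) = 4*6 = 24)
Q(P, x) = 12 (Q(P, x) = 6 - 1*(-6) = 6 + 6 = 12)
(-50 + Q(3, 7))*((20 + I)*(2 + c(-4))) = (-50 + 12)*((20 - 24)*(2 + 24)) = -(-152)*26 = -38*(-104) = 3952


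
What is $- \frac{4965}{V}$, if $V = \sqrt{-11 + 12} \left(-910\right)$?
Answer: $\frac{993}{182} \approx 5.456$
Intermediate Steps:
$V = -910$ ($V = \sqrt{1} \left(-910\right) = 1 \left(-910\right) = -910$)
$- \frac{4965}{V} = - \frac{4965}{-910} = \left(-4965\right) \left(- \frac{1}{910}\right) = \frac{993}{182}$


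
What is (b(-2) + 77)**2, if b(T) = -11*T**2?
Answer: 1089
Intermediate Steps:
(b(-2) + 77)**2 = (-11*(-2)**2 + 77)**2 = (-11*4 + 77)**2 = (-44 + 77)**2 = 33**2 = 1089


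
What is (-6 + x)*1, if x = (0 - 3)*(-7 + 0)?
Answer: 15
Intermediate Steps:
x = 21 (x = -3*(-7) = 21)
(-6 + x)*1 = (-6 + 21)*1 = 15*1 = 15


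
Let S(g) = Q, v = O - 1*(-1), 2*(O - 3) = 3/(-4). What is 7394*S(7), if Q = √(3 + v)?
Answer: 3697*√106/2 ≈ 19031.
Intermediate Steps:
O = 21/8 (O = 3 + (3/(-4))/2 = 3 + (3*(-¼))/2 = 3 + (½)*(-¾) = 3 - 3/8 = 21/8 ≈ 2.6250)
v = 29/8 (v = 21/8 - 1*(-1) = 21/8 + 1 = 29/8 ≈ 3.6250)
Q = √106/4 (Q = √(3 + 29/8) = √(53/8) = √106/4 ≈ 2.5739)
S(g) = √106/4
7394*S(7) = 7394*(√106/4) = 3697*√106/2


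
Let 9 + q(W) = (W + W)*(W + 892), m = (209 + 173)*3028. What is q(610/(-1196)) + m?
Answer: 206655350119/178802 ≈ 1.1558e+6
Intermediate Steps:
m = 1156696 (m = 382*3028 = 1156696)
q(W) = -9 + 2*W*(892 + W) (q(W) = -9 + (W + W)*(W + 892) = -9 + (2*W)*(892 + W) = -9 + 2*W*(892 + W))
q(610/(-1196)) + m = (-9 + 2*(610/(-1196))**2 + 1784*(610/(-1196))) + 1156696 = (-9 + 2*(610*(-1/1196))**2 + 1784*(610*(-1/1196))) + 1156696 = (-9 + 2*(-305/598)**2 + 1784*(-305/598)) + 1156696 = (-9 + 2*(93025/357604) - 272060/299) + 1156696 = (-9 + 93025/178802 - 272060/299) + 1156696 = -164208073/178802 + 1156696 = 206655350119/178802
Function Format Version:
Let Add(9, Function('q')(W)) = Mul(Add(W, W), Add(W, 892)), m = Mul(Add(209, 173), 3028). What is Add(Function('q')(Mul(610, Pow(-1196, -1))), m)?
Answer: Rational(206655350119, 178802) ≈ 1.1558e+6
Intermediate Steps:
m = 1156696 (m = Mul(382, 3028) = 1156696)
Function('q')(W) = Add(-9, Mul(2, W, Add(892, W))) (Function('q')(W) = Add(-9, Mul(Add(W, W), Add(W, 892))) = Add(-9, Mul(Mul(2, W), Add(892, W))) = Add(-9, Mul(2, W, Add(892, W))))
Add(Function('q')(Mul(610, Pow(-1196, -1))), m) = Add(Add(-9, Mul(2, Pow(Mul(610, Pow(-1196, -1)), 2)), Mul(1784, Mul(610, Pow(-1196, -1)))), 1156696) = Add(Add(-9, Mul(2, Pow(Mul(610, Rational(-1, 1196)), 2)), Mul(1784, Mul(610, Rational(-1, 1196)))), 1156696) = Add(Add(-9, Mul(2, Pow(Rational(-305, 598), 2)), Mul(1784, Rational(-305, 598))), 1156696) = Add(Add(-9, Mul(2, Rational(93025, 357604)), Rational(-272060, 299)), 1156696) = Add(Add(-9, Rational(93025, 178802), Rational(-272060, 299)), 1156696) = Add(Rational(-164208073, 178802), 1156696) = Rational(206655350119, 178802)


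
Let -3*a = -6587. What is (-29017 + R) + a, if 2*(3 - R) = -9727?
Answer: -131729/6 ≈ -21955.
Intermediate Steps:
a = 6587/3 (a = -⅓*(-6587) = 6587/3 ≈ 2195.7)
R = 9733/2 (R = 3 - ½*(-9727) = 3 + 9727/2 = 9733/2 ≈ 4866.5)
(-29017 + R) + a = (-29017 + 9733/2) + 6587/3 = -48301/2 + 6587/3 = -131729/6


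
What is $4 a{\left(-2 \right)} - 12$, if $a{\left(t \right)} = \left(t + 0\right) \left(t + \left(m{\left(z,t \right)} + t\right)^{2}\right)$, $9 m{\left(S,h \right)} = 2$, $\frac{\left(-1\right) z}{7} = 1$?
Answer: $- \frac{1724}{81} \approx -21.284$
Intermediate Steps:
$z = -7$ ($z = \left(-7\right) 1 = -7$)
$m{\left(S,h \right)} = \frac{2}{9}$ ($m{\left(S,h \right)} = \frac{1}{9} \cdot 2 = \frac{2}{9}$)
$a{\left(t \right)} = t \left(t + \left(\frac{2}{9} + t\right)^{2}\right)$ ($a{\left(t \right)} = \left(t + 0\right) \left(t + \left(\frac{2}{9} + t\right)^{2}\right) = t \left(t + \left(\frac{2}{9} + t\right)^{2}\right)$)
$4 a{\left(-2 \right)} - 12 = 4 \cdot \frac{1}{81} \left(-2\right) \left(\left(2 + 9 \left(-2\right)\right)^{2} + 81 \left(-2\right)\right) - 12 = 4 \cdot \frac{1}{81} \left(-2\right) \left(\left(2 - 18\right)^{2} - 162\right) - 12 = 4 \cdot \frac{1}{81} \left(-2\right) \left(\left(-16\right)^{2} - 162\right) - 12 = 4 \cdot \frac{1}{81} \left(-2\right) \left(256 - 162\right) - 12 = 4 \cdot \frac{1}{81} \left(-2\right) 94 - 12 = 4 \left(- \frac{188}{81}\right) - 12 = - \frac{752}{81} - 12 = - \frac{1724}{81}$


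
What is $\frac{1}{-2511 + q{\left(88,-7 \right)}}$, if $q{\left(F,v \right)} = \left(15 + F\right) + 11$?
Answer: $- \frac{1}{2397} \approx -0.00041719$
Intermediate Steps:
$q{\left(F,v \right)} = 26 + F$
$\frac{1}{-2511 + q{\left(88,-7 \right)}} = \frac{1}{-2511 + \left(26 + 88\right)} = \frac{1}{-2511 + 114} = \frac{1}{-2397} = - \frac{1}{2397}$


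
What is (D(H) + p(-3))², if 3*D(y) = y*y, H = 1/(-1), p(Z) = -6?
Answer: 289/9 ≈ 32.111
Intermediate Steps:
H = -1
D(y) = y²/3 (D(y) = (y*y)/3 = y²/3)
(D(H) + p(-3))² = ((⅓)*(-1)² - 6)² = ((⅓)*1 - 6)² = (⅓ - 6)² = (-17/3)² = 289/9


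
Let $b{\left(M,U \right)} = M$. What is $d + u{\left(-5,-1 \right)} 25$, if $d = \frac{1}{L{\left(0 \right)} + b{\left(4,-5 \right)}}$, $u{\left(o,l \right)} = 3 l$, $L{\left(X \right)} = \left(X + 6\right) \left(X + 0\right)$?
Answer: $- \frac{299}{4} \approx -74.75$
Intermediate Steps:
$L{\left(X \right)} = X \left(6 + X\right)$ ($L{\left(X \right)} = \left(6 + X\right) X = X \left(6 + X\right)$)
$d = \frac{1}{4}$ ($d = \frac{1}{0 \left(6 + 0\right) + 4} = \frac{1}{0 \cdot 6 + 4} = \frac{1}{0 + 4} = \frac{1}{4} \approx 0.25$)
$d + u{\left(-5,-1 \right)} 25 = \frac{1}{4} + 3 \left(-1\right) 25 = \frac{1}{4} - 75 = - \frac{299}{4}$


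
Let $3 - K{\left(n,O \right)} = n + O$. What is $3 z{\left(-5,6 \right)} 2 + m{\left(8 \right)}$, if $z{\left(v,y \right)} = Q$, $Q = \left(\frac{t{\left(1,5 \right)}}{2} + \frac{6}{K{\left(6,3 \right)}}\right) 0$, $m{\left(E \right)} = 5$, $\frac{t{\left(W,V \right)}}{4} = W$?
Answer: $5$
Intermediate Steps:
$K{\left(n,O \right)} = 3 - O - n$ ($K{\left(n,O \right)} = 3 - \left(n + O\right) = 3 - \left(O + n\right) = 3 - O - n$)
$t{\left(W,V \right)} = 4 W$
$Q = 0$ ($Q = \left(\frac{4 \cdot 1}{2} + \frac{6}{3 - 3 - 6}\right) 0 = \left(4 \cdot \frac{1}{2} + \frac{6}{3 - 3 - 6}\right) 0 = \left(2 + \frac{6}{-6}\right) 0 = \left(2 + 6 \left(- \frac{1}{6}\right)\right) 0 = \left(2 - 1\right) 0 = 1 \cdot 0 = 0$)
$z{\left(v,y \right)} = 0$
$3 z{\left(-5,6 \right)} 2 + m{\left(8 \right)} = 3 \cdot 0 \cdot 2 + 5 = 3 \cdot 0 + 5 = 0 + 5 = 5$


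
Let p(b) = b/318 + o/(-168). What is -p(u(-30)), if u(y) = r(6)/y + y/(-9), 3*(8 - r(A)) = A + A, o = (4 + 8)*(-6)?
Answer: -2441/5565 ≈ -0.43863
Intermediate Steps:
o = -72 (o = 12*(-6) = -72)
r(A) = 8 - 2*A/3 (r(A) = 8 - (A + A)/3 = 8 - 2*A/3)
u(y) = 4/y - y/9 (u(y) = (8 - ⅔*6)/y + y/(-9) = (8 - 4)/y + y*(-⅑) = 4/y - y/9)
p(b) = 3/7 + b/318 (p(b) = b/318 - 72/(-168) = b*(1/318) - 72*(-1/168) = b/318 + 3/7 = 3/7 + b/318)
-p(u(-30)) = -(3/7 + (4/(-30) - ⅑*(-30))/318) = -(3/7 + (4*(-1/30) + 10/3)/318) = -(3/7 + (-2/15 + 10/3)/318) = -(3/7 + (1/318)*(16/5)) = -(3/7 + 8/795) = -1*2441/5565 = -2441/5565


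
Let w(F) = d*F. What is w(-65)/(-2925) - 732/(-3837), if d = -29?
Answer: -26111/57555 ≈ -0.45367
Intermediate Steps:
w(F) = -29*F
w(-65)/(-2925) - 732/(-3837) = -29*(-65)/(-2925) - 732/(-3837) = 1885*(-1/2925) - 732*(-1/3837) = -29/45 + 244/1279 = -26111/57555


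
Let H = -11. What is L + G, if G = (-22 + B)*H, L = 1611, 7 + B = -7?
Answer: 2007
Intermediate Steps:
B = -14 (B = -7 - 7 = -14)
G = 396 (G = (-22 - 14)*(-11) = -36*(-11) = 396)
L + G = 1611 + 396 = 2007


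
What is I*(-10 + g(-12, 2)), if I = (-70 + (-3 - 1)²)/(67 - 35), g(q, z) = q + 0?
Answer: 297/8 ≈ 37.125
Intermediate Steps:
g(q, z) = q
I = -27/16 (I = (-70 + (-4)²)/32 = (-70 + 16)*(1/32) = -54*1/32 = -27/16 ≈ -1.6875)
I*(-10 + g(-12, 2)) = -27*(-10 - 12)/16 = -27/16*(-22) = 297/8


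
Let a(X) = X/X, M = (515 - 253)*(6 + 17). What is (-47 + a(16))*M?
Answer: -277196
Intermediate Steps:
M = 6026 (M = 262*23 = 6026)
a(X) = 1
(-47 + a(16))*M = (-47 + 1)*6026 = -46*6026 = -277196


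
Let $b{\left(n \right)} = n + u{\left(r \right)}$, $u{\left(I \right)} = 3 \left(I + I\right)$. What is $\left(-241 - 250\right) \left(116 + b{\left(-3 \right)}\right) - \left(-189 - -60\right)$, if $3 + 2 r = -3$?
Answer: $-46516$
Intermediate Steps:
$r = -3$ ($r = - \frac{3}{2} + \frac{1}{2} \left(-3\right) = - \frac{3}{2} - \frac{3}{2} = -3$)
$u{\left(I \right)} = 6 I$ ($u{\left(I \right)} = 3 \cdot 2 I = 6 I$)
$b{\left(n \right)} = -18 + n$ ($b{\left(n \right)} = n + 6 \left(-3\right) = n - 18 = -18 + n$)
$\left(-241 - 250\right) \left(116 + b{\left(-3 \right)}\right) - \left(-189 - -60\right) = \left(-241 - 250\right) \left(116 - 21\right) - \left(-189 - -60\right) = - 491 \left(116 - 21\right) - \left(-189 + 60\right) = \left(-491\right) 95 - -129 = -46645 + 129 = -46516$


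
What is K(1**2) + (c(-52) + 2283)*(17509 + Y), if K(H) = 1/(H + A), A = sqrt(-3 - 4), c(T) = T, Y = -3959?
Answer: (-30230051*I + 30230050*sqrt(7))/(sqrt(7) - I) ≈ 3.023e+7 - 0.32813*I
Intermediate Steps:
A = I*sqrt(7) (A = sqrt(-7) = I*sqrt(7) ≈ 2.6458*I)
K(H) = 1/(H + I*sqrt(7))
K(1**2) + (c(-52) + 2283)*(17509 + Y) = 1/(1**2 + I*sqrt(7)) + (-52 + 2283)*(17509 - 3959) = 1/(1 + I*sqrt(7)) + 2231*13550 = 1/(1 + I*sqrt(7)) + 30230050 = 30230050 + 1/(1 + I*sqrt(7))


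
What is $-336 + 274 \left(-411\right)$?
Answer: $-112950$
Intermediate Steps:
$-336 + 274 \left(-411\right) = -336 - 112614 = -112950$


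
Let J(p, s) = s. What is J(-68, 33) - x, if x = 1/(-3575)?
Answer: 117976/3575 ≈ 33.000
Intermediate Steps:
x = -1/3575 ≈ -0.00027972
J(-68, 33) - x = 33 - 1*(-1/3575) = 33 + 1/3575 = 117976/3575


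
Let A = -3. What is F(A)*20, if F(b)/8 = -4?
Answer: -640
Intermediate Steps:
F(b) = -32 (F(b) = 8*(-4) = -32)
F(A)*20 = -32*20 = -640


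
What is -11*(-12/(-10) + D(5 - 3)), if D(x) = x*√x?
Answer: -66/5 - 22*√2 ≈ -44.313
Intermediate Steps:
D(x) = x^(3/2)
-11*(-12/(-10) + D(5 - 3)) = -11*(-12/(-10) + (5 - 3)^(3/2)) = -11*(-12*(-⅒) + 2^(3/2)) = -11*(6/5 + 2*√2) = -66/5 - 22*√2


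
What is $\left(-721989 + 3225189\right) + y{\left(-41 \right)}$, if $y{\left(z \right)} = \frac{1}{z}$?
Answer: $\frac{102631199}{41} \approx 2.5032 \cdot 10^{6}$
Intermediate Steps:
$\left(-721989 + 3225189\right) + y{\left(-41 \right)} = \left(-721989 + 3225189\right) + \frac{1}{-41} = 2503200 - \frac{1}{41} = \frac{102631199}{41}$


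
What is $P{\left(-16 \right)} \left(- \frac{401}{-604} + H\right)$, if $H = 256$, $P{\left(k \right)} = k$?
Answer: $- \frac{620100}{151} \approx -4106.6$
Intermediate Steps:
$P{\left(-16 \right)} \left(- \frac{401}{-604} + H\right) = - 16 \left(- \frac{401}{-604} + 256\right) = - 16 \left(\left(-401\right) \left(- \frac{1}{604}\right) + 256\right) = - 16 \left(\frac{401}{604} + 256\right) = \left(-16\right) \frac{155025}{604} = - \frac{620100}{151}$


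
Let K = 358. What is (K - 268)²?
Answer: 8100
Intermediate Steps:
(K - 268)² = (358 - 268)² = 90² = 8100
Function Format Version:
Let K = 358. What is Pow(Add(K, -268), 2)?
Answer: 8100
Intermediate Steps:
Pow(Add(K, -268), 2) = Pow(Add(358, -268), 2) = Pow(90, 2) = 8100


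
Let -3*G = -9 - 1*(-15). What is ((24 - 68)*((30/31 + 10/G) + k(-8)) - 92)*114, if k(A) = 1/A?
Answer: 321309/31 ≈ 10365.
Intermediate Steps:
G = -2 (G = -(-9 - 1*(-15))/3 = -(-9 + 15)/3 = -⅓*6 = -2)
((24 - 68)*((30/31 + 10/G) + k(-8)) - 92)*114 = ((24 - 68)*((30/31 + 10/(-2)) + 1/(-8)) - 92)*114 = (-44*((30*(1/31) + 10*(-½)) - ⅛) - 92)*114 = (-44*((30/31 - 5) - ⅛) - 92)*114 = (-44*(-125/31 - ⅛) - 92)*114 = (-44*(-1031/248) - 92)*114 = (11341/62 - 92)*114 = (5637/62)*114 = 321309/31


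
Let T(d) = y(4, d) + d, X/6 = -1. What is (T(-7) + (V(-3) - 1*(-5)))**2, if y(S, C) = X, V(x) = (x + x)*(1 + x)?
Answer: 16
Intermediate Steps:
V(x) = 2*x*(1 + x) (V(x) = (2*x)*(1 + x) = 2*x*(1 + x))
X = -6 (X = 6*(-1) = -6)
y(S, C) = -6
T(d) = -6 + d
(T(-7) + (V(-3) - 1*(-5)))**2 = ((-6 - 7) + (2*(-3)*(1 - 3) - 1*(-5)))**2 = (-13 + (2*(-3)*(-2) + 5))**2 = (-13 + (12 + 5))**2 = (-13 + 17)**2 = 4**2 = 16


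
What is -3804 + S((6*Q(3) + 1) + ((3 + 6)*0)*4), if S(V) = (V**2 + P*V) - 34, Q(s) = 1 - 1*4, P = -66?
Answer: -2427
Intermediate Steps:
Q(s) = -3 (Q(s) = 1 - 4 = -3)
S(V) = -34 + V**2 - 66*V (S(V) = (V**2 - 66*V) - 34 = -34 + V**2 - 66*V)
-3804 + S((6*Q(3) + 1) + ((3 + 6)*0)*4) = -3804 + (-34 + ((6*(-3) + 1) + ((3 + 6)*0)*4)**2 - 66*((6*(-3) + 1) + ((3 + 6)*0)*4)) = -3804 + (-34 + ((-18 + 1) + (9*0)*4)**2 - 66*((-18 + 1) + (9*0)*4)) = -3804 + (-34 + (-17 + 0*4)**2 - 66*(-17 + 0*4)) = -3804 + (-34 + (-17 + 0)**2 - 66*(-17 + 0)) = -3804 + (-34 + (-17)**2 - 66*(-17)) = -3804 + (-34 + 289 + 1122) = -3804 + 1377 = -2427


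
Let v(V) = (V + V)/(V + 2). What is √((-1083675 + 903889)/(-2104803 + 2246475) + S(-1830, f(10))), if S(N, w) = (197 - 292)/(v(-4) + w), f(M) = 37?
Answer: I*√7562032595277/1452138 ≈ 1.8937*I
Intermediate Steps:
v(V) = 2*V/(2 + V) (v(V) = (2*V)/(2 + V) = 2*V/(2 + V))
S(N, w) = -95/(4 + w) (S(N, w) = (197 - 292)/(2*(-4)/(2 - 4) + w) = -95/(2*(-4)/(-2) + w) = -95/(2*(-4)*(-½) + w) = -95/(4 + w))
√((-1083675 + 903889)/(-2104803 + 2246475) + S(-1830, f(10))) = √((-1083675 + 903889)/(-2104803 + 2246475) - 95/(4 + 37)) = √(-179786/141672 - 95/41) = √(-179786*1/141672 - 95*1/41) = √(-89893/70836 - 95/41) = √(-10415033/2904276) = I*√7562032595277/1452138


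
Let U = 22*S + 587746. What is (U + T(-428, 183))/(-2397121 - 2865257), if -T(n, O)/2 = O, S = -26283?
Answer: -4577/2631189 ≈ -0.0017395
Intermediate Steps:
T(n, O) = -2*O
U = 9520 (U = 22*(-26283) + 587746 = -578226 + 587746 = 9520)
(U + T(-428, 183))/(-2397121 - 2865257) = (9520 - 2*183)/(-2397121 - 2865257) = (9520 - 366)/(-5262378) = 9154*(-1/5262378) = -4577/2631189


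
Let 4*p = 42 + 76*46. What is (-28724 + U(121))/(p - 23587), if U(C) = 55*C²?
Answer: -1553062/45405 ≈ -34.205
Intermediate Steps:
p = 1769/2 (p = (42 + 76*46)/4 = (42 + 3496)/4 = (¼)*3538 = 1769/2 ≈ 884.50)
(-28724 + U(121))/(p - 23587) = (-28724 + 55*121²)/(1769/2 - 23587) = (-28724 + 55*14641)/(-45405/2) = (-28724 + 805255)*(-2/45405) = 776531*(-2/45405) = -1553062/45405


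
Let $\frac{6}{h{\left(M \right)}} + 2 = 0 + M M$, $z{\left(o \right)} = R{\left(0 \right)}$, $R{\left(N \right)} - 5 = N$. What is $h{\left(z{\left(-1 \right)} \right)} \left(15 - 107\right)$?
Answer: $-24$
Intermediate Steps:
$R{\left(N \right)} = 5 + N$
$z{\left(o \right)} = 5$ ($z{\left(o \right)} = 5 + 0 = 5$)
$h{\left(M \right)} = \frac{6}{-2 + M^{2}}$ ($h{\left(M \right)} = \frac{6}{-2 + \left(0 + M M\right)} = \frac{6}{-2 + \left(0 + M^{2}\right)} = \frac{6}{-2 + M^{2}}$)
$h{\left(z{\left(-1 \right)} \right)} \left(15 - 107\right) = \frac{6}{-2 + 5^{2}} \left(15 - 107\right) = \frac{6}{-2 + 25} \left(-92\right) = \frac{6}{23} \left(-92\right) = -24$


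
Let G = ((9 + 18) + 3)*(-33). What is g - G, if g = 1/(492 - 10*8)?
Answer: 407881/412 ≈ 990.00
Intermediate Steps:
G = -990 (G = (27 + 3)*(-33) = 30*(-33) = -990)
g = 1/412 (g = 1/(492 - 1*80) = 1/(492 - 80) = 1/412 ≈ 0.0024272)
g - G = 1/412 - 1*(-990) = 1/412 + 990 = 407881/412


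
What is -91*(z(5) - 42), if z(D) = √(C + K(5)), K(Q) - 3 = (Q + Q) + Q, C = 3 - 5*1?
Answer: 3458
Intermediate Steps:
C = -2 (C = 3 - 5 = -2)
K(Q) = 3 + 3*Q (K(Q) = 3 + ((Q + Q) + Q) = 3 + (2*Q + Q) = 3 + 3*Q)
z(D) = 4 (z(D) = √(-2 + (3 + 3*5)) = √(-2 + (3 + 15)) = √(-2 + 18) = √16 = 4)
-91*(z(5) - 42) = -91*(4 - 42) = -91*(-38) = 3458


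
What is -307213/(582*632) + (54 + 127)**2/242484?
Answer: -5203662919/7432619568 ≈ -0.70011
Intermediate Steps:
-307213/(582*632) + (54 + 127)**2/242484 = -307213/367824 + 181**2*(1/242484) = -307213*1/367824 + 32761*(1/242484) = -307213/367824 + 32761/242484 = -5203662919/7432619568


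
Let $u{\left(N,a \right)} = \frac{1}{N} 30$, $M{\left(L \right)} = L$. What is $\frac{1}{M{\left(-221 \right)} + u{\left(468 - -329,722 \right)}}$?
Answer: $- \frac{797}{176107} \approx -0.0045257$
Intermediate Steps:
$u{\left(N,a \right)} = \frac{30}{N}$
$\frac{1}{M{\left(-221 \right)} + u{\left(468 - -329,722 \right)}} = \frac{1}{-221 + \frac{30}{468 - -329}} = \frac{1}{-221 + \frac{30}{468 + 329}} = \frac{1}{-221 + \frac{30}{797}} = \frac{1}{- \frac{176107}{797}} = - \frac{797}{176107}$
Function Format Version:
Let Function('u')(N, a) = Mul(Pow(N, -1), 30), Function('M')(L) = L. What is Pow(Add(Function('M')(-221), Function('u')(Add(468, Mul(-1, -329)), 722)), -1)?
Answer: Rational(-797, 176107) ≈ -0.0045257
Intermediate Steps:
Function('u')(N, a) = Mul(30, Pow(N, -1))
Pow(Add(Function('M')(-221), Function('u')(Add(468, Mul(-1, -329)), 722)), -1) = Pow(Add(-221, Mul(30, Pow(Add(468, Mul(-1, -329)), -1))), -1) = Pow(Add(-221, Mul(30, Pow(Add(468, 329), -1))), -1) = Pow(Add(-221, Mul(30, Pow(797, -1))), -1) = Pow(Add(-221, Mul(30, Rational(1, 797))), -1) = Pow(Add(-221, Rational(30, 797)), -1) = Pow(Rational(-176107, 797), -1) = Rational(-797, 176107)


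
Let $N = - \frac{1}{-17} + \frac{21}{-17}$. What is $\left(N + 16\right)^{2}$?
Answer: $\frac{63504}{289} \approx 219.74$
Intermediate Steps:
$N = - \frac{20}{17}$ ($N = \left(-1\right) \left(- \frac{1}{17}\right) + 21 \left(- \frac{1}{17}\right) = \frac{1}{17} - \frac{21}{17} = - \frac{20}{17} \approx -1.1765$)
$\left(N + 16\right)^{2} = \left(- \frac{20}{17} + 16\right)^{2} = \left(\frac{252}{17}\right)^{2} = \frac{63504}{289}$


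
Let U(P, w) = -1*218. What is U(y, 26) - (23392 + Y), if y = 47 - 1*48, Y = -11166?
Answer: -12444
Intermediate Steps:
y = -1 (y = 47 - 48 = -1)
U(P, w) = -218
U(y, 26) - (23392 + Y) = -218 - (23392 - 11166) = -218 - 1*12226 = -218 - 12226 = -12444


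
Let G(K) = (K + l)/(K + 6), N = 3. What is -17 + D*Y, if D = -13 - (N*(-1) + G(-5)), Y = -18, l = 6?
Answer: 181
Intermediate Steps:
G(K) = 1 (G(K) = (K + 6)/(K + 6) = (6 + K)/(6 + K) = 1)
D = -11 (D = -13 - (3*(-1) + 1) = -13 - (-3 + 1) = -13 - 1*(-2) = -13 + 2 = -11)
-17 + D*Y = -17 - 11*(-18) = -17 + 198 = 181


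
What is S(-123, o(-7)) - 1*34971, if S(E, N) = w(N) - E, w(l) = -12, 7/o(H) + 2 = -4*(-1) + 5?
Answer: -34860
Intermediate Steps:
o(H) = 1 (o(H) = 7/(-2 + (-4*(-1) + 5)) = 7/(-2 + (4 + 5)) = 7/(-2 + 9) = 7/7 = 7*(⅐) = 1)
S(E, N) = -12 - E
S(-123, o(-7)) - 1*34971 = (-12 - 1*(-123)) - 1*34971 = (-12 + 123) - 34971 = 111 - 34971 = -34860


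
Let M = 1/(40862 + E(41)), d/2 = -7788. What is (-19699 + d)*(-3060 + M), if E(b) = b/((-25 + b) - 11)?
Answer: 22057953290125/204351 ≈ 1.0794e+8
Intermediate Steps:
d = -15576 (d = 2*(-7788) = -15576)
E(b) = b/(-36 + b)
M = 5/204351 (M = 1/(40862 + 41/(-36 + 41)) = 1/(40862 + 41/5) = 1/(204351/5) = 5/204351 ≈ 2.4468e-5)
(-19699 + d)*(-3060 + M) = (-19699 - 15576)*(-3060 + 5/204351) = -35275*(-625314055/204351) = 22057953290125/204351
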